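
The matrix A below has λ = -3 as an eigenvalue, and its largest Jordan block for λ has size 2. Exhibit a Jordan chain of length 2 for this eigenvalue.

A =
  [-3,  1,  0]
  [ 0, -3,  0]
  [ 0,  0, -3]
A Jordan chain for λ = -3 of length 2:
v_1 = (1, 0, 0)ᵀ
v_2 = (0, 1, 0)ᵀ

Let N = A − (-3)·I. We want v_2 with N^2 v_2 = 0 but N^1 v_2 ≠ 0; then v_{j-1} := N · v_j for j = 2, …, 2.

Pick v_2 = (0, 1, 0)ᵀ.
Then v_1 = N · v_2 = (1, 0, 0)ᵀ.

Sanity check: (A − (-3)·I) v_1 = (0, 0, 0)ᵀ = 0. ✓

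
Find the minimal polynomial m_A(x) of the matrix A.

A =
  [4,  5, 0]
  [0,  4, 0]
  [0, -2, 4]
x^2 - 8*x + 16

The characteristic polynomial is χ_A(x) = (x - 4)^3, so the eigenvalues are known. The minimal polynomial is
  m_A(x) = Π_λ (x − λ)^{k_λ}
where k_λ is the size of the *largest* Jordan block for λ (equivalently, the smallest k with (A − λI)^k v = 0 for every generalised eigenvector v of λ).

  λ = 4: largest Jordan block has size 2, contributing (x − 4)^2

So m_A(x) = (x - 4)^2 = x^2 - 8*x + 16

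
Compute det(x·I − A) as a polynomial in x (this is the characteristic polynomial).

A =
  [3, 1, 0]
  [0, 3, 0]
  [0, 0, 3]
x^3 - 9*x^2 + 27*x - 27

Expanding det(x·I − A) (e.g. by cofactor expansion or by noting that A is similar to its Jordan form J, which has the same characteristic polynomial as A) gives
  χ_A(x) = x^3 - 9*x^2 + 27*x - 27
which factors as (x - 3)^3. The eigenvalues (with algebraic multiplicities) are λ = 3 with multiplicity 3.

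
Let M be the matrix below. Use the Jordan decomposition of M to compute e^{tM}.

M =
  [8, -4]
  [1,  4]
e^{tM} =
  [2*t*exp(6*t) + exp(6*t), -4*t*exp(6*t)]
  [t*exp(6*t), -2*t*exp(6*t) + exp(6*t)]

Strategy: write M = P · J · P⁻¹ where J is a Jordan canonical form, so e^{tM} = P · e^{tJ} · P⁻¹, and e^{tJ} can be computed block-by-block.

M has Jordan form
J =
  [6, 1]
  [0, 6]
(up to reordering of blocks).

Per-block formulas:
  For a 2×2 Jordan block J_2(6): exp(t · J_2(6)) = e^(6t)·(I + t·N), where N is the 2×2 nilpotent shift.

After assembling e^{tJ} and conjugating by P, we get:

e^{tM} =
  [2*t*exp(6*t) + exp(6*t), -4*t*exp(6*t)]
  [t*exp(6*t), -2*t*exp(6*t) + exp(6*t)]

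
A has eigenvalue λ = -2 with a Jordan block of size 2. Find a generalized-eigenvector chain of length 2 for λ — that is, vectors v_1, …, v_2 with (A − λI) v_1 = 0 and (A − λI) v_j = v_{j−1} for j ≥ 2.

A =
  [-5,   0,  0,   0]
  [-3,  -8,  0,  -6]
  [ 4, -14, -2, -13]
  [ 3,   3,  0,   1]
A Jordan chain for λ = -2 of length 2:
v_1 = (0, 0, -1, 0)ᵀ
v_2 = (0, 1, 0, -1)ᵀ

Let N = A − (-2)·I. We want v_2 with N^2 v_2 = 0 but N^1 v_2 ≠ 0; then v_{j-1} := N · v_j for j = 2, …, 2.

Pick v_2 = (0, 1, 0, -1)ᵀ.
Then v_1 = N · v_2 = (0, 0, -1, 0)ᵀ.

Sanity check: (A − (-2)·I) v_1 = (0, 0, 0, 0)ᵀ = 0. ✓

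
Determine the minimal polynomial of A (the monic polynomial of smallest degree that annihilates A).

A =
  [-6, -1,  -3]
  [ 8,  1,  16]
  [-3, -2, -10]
x^3 + 15*x^2 + 75*x + 125

The characteristic polynomial is χ_A(x) = (x + 5)^3, so the eigenvalues are known. The minimal polynomial is
  m_A(x) = Π_λ (x − λ)^{k_λ}
where k_λ is the size of the *largest* Jordan block for λ (equivalently, the smallest k with (A − λI)^k v = 0 for every generalised eigenvector v of λ).

  λ = -5: largest Jordan block has size 3, contributing (x + 5)^3

So m_A(x) = (x + 5)^3 = x^3 + 15*x^2 + 75*x + 125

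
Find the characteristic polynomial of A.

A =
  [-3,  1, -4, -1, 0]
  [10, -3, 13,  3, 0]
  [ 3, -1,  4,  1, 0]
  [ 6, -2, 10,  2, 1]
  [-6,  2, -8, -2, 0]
x^5

Expanding det(x·I − A) (e.g. by cofactor expansion or by noting that A is similar to its Jordan form J, which has the same characteristic polynomial as A) gives
  χ_A(x) = x^5
which factors as x^5. The eigenvalues (with algebraic multiplicities) are λ = 0 with multiplicity 5.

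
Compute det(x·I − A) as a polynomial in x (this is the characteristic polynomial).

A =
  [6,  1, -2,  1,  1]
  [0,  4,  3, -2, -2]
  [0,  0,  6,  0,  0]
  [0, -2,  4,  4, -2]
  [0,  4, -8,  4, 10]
x^5 - 30*x^4 + 360*x^3 - 2160*x^2 + 6480*x - 7776

Expanding det(x·I − A) (e.g. by cofactor expansion or by noting that A is similar to its Jordan form J, which has the same characteristic polynomial as A) gives
  χ_A(x) = x^5 - 30*x^4 + 360*x^3 - 2160*x^2 + 6480*x - 7776
which factors as (x - 6)^5. The eigenvalues (with algebraic multiplicities) are λ = 6 with multiplicity 5.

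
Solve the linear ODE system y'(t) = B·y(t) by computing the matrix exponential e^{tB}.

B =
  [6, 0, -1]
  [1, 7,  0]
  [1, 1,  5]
e^{tB} =
  [-t^2*exp(6*t)/2 + exp(6*t), -t^2*exp(6*t)/2, t^2*exp(6*t)/2 - t*exp(6*t)]
  [t^2*exp(6*t)/2 + t*exp(6*t), t^2*exp(6*t)/2 + t*exp(6*t) + exp(6*t), -t^2*exp(6*t)/2]
  [t*exp(6*t), t*exp(6*t), -t*exp(6*t) + exp(6*t)]

Strategy: write B = P · J · P⁻¹ where J is a Jordan canonical form, so e^{tB} = P · e^{tJ} · P⁻¹, and e^{tJ} can be computed block-by-block.

B has Jordan form
J =
  [6, 1, 0]
  [0, 6, 1]
  [0, 0, 6]
(up to reordering of blocks).

Per-block formulas:
  For a 3×3 Jordan block J_3(6): exp(t · J_3(6)) = e^(6t)·(I + t·N + (t^2/2)·N^2), where N is the 3×3 nilpotent shift.

After assembling e^{tJ} and conjugating by P, we get:

e^{tB} =
  [-t^2*exp(6*t)/2 + exp(6*t), -t^2*exp(6*t)/2, t^2*exp(6*t)/2 - t*exp(6*t)]
  [t^2*exp(6*t)/2 + t*exp(6*t), t^2*exp(6*t)/2 + t*exp(6*t) + exp(6*t), -t^2*exp(6*t)/2]
  [t*exp(6*t), t*exp(6*t), -t*exp(6*t) + exp(6*t)]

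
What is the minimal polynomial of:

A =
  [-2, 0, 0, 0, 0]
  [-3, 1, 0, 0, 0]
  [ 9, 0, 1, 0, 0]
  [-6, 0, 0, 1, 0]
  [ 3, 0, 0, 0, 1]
x^2 + x - 2

The characteristic polynomial is χ_A(x) = (x - 1)^4*(x + 2), so the eigenvalues are known. The minimal polynomial is
  m_A(x) = Π_λ (x − λ)^{k_λ}
where k_λ is the size of the *largest* Jordan block for λ (equivalently, the smallest k with (A − λI)^k v = 0 for every generalised eigenvector v of λ).

  λ = -2: largest Jordan block has size 1, contributing (x + 2)
  λ = 1: largest Jordan block has size 1, contributing (x − 1)

So m_A(x) = (x - 1)*(x + 2) = x^2 + x - 2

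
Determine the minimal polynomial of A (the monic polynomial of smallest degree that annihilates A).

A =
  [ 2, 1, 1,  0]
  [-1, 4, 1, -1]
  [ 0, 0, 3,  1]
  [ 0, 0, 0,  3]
x^2 - 6*x + 9

The characteristic polynomial is χ_A(x) = (x - 3)^4, so the eigenvalues are known. The minimal polynomial is
  m_A(x) = Π_λ (x − λ)^{k_λ}
where k_λ is the size of the *largest* Jordan block for λ (equivalently, the smallest k with (A − λI)^k v = 0 for every generalised eigenvector v of λ).

  λ = 3: largest Jordan block has size 2, contributing (x − 3)^2

So m_A(x) = (x - 3)^2 = x^2 - 6*x + 9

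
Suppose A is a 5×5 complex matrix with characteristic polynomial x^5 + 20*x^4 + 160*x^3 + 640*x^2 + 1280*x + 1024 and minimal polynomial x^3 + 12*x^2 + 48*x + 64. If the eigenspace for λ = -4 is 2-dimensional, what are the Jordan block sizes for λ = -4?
Block sizes for λ = -4: [3, 2]

Step 1 — from the characteristic polynomial, algebraic multiplicity of λ = -4 is 5. From dim ker(A − (-4)·I) = 2, there are exactly 2 Jordan blocks for λ = -4.
Step 2 — from the minimal polynomial, the factor (x + 4)^3 tells us the largest block for λ = -4 has size 3.
Step 3 — with total size 5, 2 blocks, and largest block 3, the block sizes (in nonincreasing order) are [3, 2].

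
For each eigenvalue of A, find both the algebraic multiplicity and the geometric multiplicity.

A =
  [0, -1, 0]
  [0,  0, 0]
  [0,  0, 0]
λ = 0: alg = 3, geom = 2

Step 1 — factor the characteristic polynomial to read off the algebraic multiplicities:
  χ_A(x) = x^3

Step 2 — compute geometric multiplicities via the rank-nullity identity g(λ) = n − rank(A − λI):
  rank(A − (0)·I) = 1, so dim ker(A − (0)·I) = n − 1 = 2

Summary:
  λ = 0: algebraic multiplicity = 3, geometric multiplicity = 2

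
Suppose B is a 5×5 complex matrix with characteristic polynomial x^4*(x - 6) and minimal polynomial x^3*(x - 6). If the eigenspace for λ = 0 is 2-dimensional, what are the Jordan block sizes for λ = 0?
Block sizes for λ = 0: [3, 1]

Step 1 — from the characteristic polynomial, algebraic multiplicity of λ = 0 is 4. From dim ker(B − (0)·I) = 2, there are exactly 2 Jordan blocks for λ = 0.
Step 2 — from the minimal polynomial, the factor (x − 0)^3 tells us the largest block for λ = 0 has size 3.
Step 3 — with total size 4, 2 blocks, and largest block 3, the block sizes (in nonincreasing order) are [3, 1].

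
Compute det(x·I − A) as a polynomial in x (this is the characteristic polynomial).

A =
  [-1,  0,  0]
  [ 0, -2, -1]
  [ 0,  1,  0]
x^3 + 3*x^2 + 3*x + 1

Expanding det(x·I − A) (e.g. by cofactor expansion or by noting that A is similar to its Jordan form J, which has the same characteristic polynomial as A) gives
  χ_A(x) = x^3 + 3*x^2 + 3*x + 1
which factors as (x + 1)^3. The eigenvalues (with algebraic multiplicities) are λ = -1 with multiplicity 3.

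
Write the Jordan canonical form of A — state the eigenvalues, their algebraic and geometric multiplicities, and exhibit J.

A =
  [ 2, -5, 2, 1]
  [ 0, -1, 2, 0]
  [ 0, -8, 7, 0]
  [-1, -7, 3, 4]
J_3(3) ⊕ J_1(3)

The characteristic polynomial is
  det(x·I − A) = x^4 - 12*x^3 + 54*x^2 - 108*x + 81 = (x - 3)^4

Eigenvalues and multiplicities (the geometric multiplicity of λ is n − rank(A − λI), which equals the number of Jordan blocks for λ):
  λ = 3: algebraic multiplicity = 4, geometric multiplicity = 2

Determining the block sizes for each eigenvalue:
  λ = 3: with am = 4 and gm = 2, the partition is not yet determined (e.g. several partitions of 4 into 2 parts exist). Let N = A − (3)·I. Computing rank(N^1) = 2, rank(N^2) = 1, rank(N^3) = 0; the number of blocks of size ≥ j is rank(N^{j−1}) − rank(N^j), giving [2, 1, 1]. So we have 1 block(s) of size 3, 1 block(s) of size 1 → block sizes [3, 1]

Assembling the blocks gives a Jordan form
J =
  [3, 1, 0, 0]
  [0, 3, 1, 0]
  [0, 0, 3, 0]
  [0, 0, 0, 3]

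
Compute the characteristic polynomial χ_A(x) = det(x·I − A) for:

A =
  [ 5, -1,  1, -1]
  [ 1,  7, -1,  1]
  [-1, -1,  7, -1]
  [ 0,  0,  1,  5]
x^4 - 24*x^3 + 216*x^2 - 864*x + 1296

Expanding det(x·I − A) (e.g. by cofactor expansion or by noting that A is similar to its Jordan form J, which has the same characteristic polynomial as A) gives
  χ_A(x) = x^4 - 24*x^3 + 216*x^2 - 864*x + 1296
which factors as (x - 6)^4. The eigenvalues (with algebraic multiplicities) are λ = 6 with multiplicity 4.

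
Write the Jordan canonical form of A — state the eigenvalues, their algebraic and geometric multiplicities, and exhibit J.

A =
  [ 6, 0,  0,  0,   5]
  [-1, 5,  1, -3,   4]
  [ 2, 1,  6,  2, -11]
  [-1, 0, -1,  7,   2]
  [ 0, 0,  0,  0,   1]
J_1(1) ⊕ J_3(6) ⊕ J_1(6)

The characteristic polynomial is
  det(x·I − A) = x^5 - 25*x^4 + 240*x^3 - 1080*x^2 + 2160*x - 1296 = (x - 6)^4*(x - 1)

Eigenvalues and multiplicities (the geometric multiplicity of λ is n − rank(A − λI), which equals the number of Jordan blocks for λ):
  λ = 1: algebraic multiplicity = 1, geometric multiplicity = 1
  λ = 6: algebraic multiplicity = 4, geometric multiplicity = 2

Determining the block sizes for each eigenvalue:
  λ = 1: one block (gm = 1), so the single block has size am = 1 → block sizes [1]
  λ = 6: with am = 4 and gm = 2, the partition is not yet determined (e.g. several partitions of 4 into 2 parts exist). Let N = A − (6)·I. Computing rank(N^1) = 3, rank(N^2) = 2, rank(N^3) = 1; the number of blocks of size ≥ j is rank(N^{j−1}) − rank(N^j), giving [2, 1, 1]. So we have 1 block(s) of size 3, 1 block(s) of size 1 → block sizes [3, 1]

Assembling the blocks gives a Jordan form
J =
  [1, 0, 0, 0, 0]
  [0, 6, 1, 0, 0]
  [0, 0, 6, 1, 0]
  [0, 0, 0, 6, 0]
  [0, 0, 0, 0, 6]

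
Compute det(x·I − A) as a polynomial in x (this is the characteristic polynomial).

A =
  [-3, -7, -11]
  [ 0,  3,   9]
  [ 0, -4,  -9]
x^3 + 9*x^2 + 27*x + 27

Expanding det(x·I − A) (e.g. by cofactor expansion or by noting that A is similar to its Jordan form J, which has the same characteristic polynomial as A) gives
  χ_A(x) = x^3 + 9*x^2 + 27*x + 27
which factors as (x + 3)^3. The eigenvalues (with algebraic multiplicities) are λ = -3 with multiplicity 3.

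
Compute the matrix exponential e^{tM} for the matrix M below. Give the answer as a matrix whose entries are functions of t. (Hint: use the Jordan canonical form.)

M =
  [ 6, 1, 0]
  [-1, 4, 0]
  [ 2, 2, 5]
e^{tM} =
  [t*exp(5*t) + exp(5*t), t*exp(5*t), 0]
  [-t*exp(5*t), -t*exp(5*t) + exp(5*t), 0]
  [2*t*exp(5*t), 2*t*exp(5*t), exp(5*t)]

Strategy: write M = P · J · P⁻¹ where J is a Jordan canonical form, so e^{tM} = P · e^{tJ} · P⁻¹, and e^{tJ} can be computed block-by-block.

M has Jordan form
J =
  [5, 1, 0]
  [0, 5, 0]
  [0, 0, 5]
(up to reordering of blocks).

Per-block formulas:
  For a 1×1 block at λ = 5: exp(t · [5]) = [e^(5t)].
  For a 2×2 Jordan block J_2(5): exp(t · J_2(5)) = e^(5t)·(I + t·N), where N is the 2×2 nilpotent shift.

After assembling e^{tJ} and conjugating by P, we get:

e^{tM} =
  [t*exp(5*t) + exp(5*t), t*exp(5*t), 0]
  [-t*exp(5*t), -t*exp(5*t) + exp(5*t), 0]
  [2*t*exp(5*t), 2*t*exp(5*t), exp(5*t)]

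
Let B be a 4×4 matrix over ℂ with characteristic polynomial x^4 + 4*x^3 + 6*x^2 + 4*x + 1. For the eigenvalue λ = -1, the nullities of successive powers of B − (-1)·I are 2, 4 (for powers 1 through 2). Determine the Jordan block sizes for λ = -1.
Block sizes for λ = -1: [2, 2]

From the dimensions of kernels of powers, the number of Jordan blocks of size at least j is d_j − d_{j−1} where d_j = dim ker(N^j) (with d_0 = 0). Computing the differences gives [2, 2].
The number of blocks of size exactly k is (#blocks of size ≥ k) − (#blocks of size ≥ k + 1), so the partition is: 2 block(s) of size 2.
In nonincreasing order the block sizes are [2, 2].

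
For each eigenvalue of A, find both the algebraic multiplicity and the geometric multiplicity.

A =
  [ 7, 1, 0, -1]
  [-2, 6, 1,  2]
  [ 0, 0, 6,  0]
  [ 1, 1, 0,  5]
λ = 6: alg = 4, geom = 2

Step 1 — factor the characteristic polynomial to read off the algebraic multiplicities:
  χ_A(x) = (x - 6)^4

Step 2 — compute geometric multiplicities via the rank-nullity identity g(λ) = n − rank(A − λI):
  rank(A − (6)·I) = 2, so dim ker(A − (6)·I) = n − 2 = 2

Summary:
  λ = 6: algebraic multiplicity = 4, geometric multiplicity = 2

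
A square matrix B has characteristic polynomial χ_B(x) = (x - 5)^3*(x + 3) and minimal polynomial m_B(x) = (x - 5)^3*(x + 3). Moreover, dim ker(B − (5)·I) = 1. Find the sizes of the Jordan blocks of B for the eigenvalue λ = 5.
Block sizes for λ = 5: [3]

Step 1 — from the characteristic polynomial, algebraic multiplicity of λ = 5 is 3. From dim ker(B − (5)·I) = 1, there are exactly 1 Jordan blocks for λ = 5.
Step 2 — from the minimal polynomial, the factor (x − 5)^3 tells us the largest block for λ = 5 has size 3.
Step 3 — with total size 3, 1 blocks, and largest block 3, the block sizes (in nonincreasing order) are [3].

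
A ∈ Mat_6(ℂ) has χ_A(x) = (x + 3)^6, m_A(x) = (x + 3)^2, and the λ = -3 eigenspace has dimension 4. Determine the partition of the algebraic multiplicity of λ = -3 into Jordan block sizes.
Block sizes for λ = -3: [2, 2, 1, 1]

Step 1 — from the characteristic polynomial, algebraic multiplicity of λ = -3 is 6. From dim ker(A − (-3)·I) = 4, there are exactly 4 Jordan blocks for λ = -3.
Step 2 — from the minimal polynomial, the factor (x + 3)^2 tells us the largest block for λ = -3 has size 2.
Step 3 — with total size 6, 4 blocks, and largest block 2, the block sizes (in nonincreasing order) are [2, 2, 1, 1].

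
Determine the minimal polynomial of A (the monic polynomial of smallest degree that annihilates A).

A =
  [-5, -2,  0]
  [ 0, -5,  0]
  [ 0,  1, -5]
x^2 + 10*x + 25

The characteristic polynomial is χ_A(x) = (x + 5)^3, so the eigenvalues are known. The minimal polynomial is
  m_A(x) = Π_λ (x − λ)^{k_λ}
where k_λ is the size of the *largest* Jordan block for λ (equivalently, the smallest k with (A − λI)^k v = 0 for every generalised eigenvector v of λ).

  λ = -5: largest Jordan block has size 2, contributing (x + 5)^2

So m_A(x) = (x + 5)^2 = x^2 + 10*x + 25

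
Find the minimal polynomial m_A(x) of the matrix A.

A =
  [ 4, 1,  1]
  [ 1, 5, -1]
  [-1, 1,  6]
x^3 - 15*x^2 + 75*x - 125

The characteristic polynomial is χ_A(x) = (x - 5)^3, so the eigenvalues are known. The minimal polynomial is
  m_A(x) = Π_λ (x − λ)^{k_λ}
where k_λ is the size of the *largest* Jordan block for λ (equivalently, the smallest k with (A − λI)^k v = 0 for every generalised eigenvector v of λ).

  λ = 5: largest Jordan block has size 3, contributing (x − 5)^3

So m_A(x) = (x - 5)^3 = x^3 - 15*x^2 + 75*x - 125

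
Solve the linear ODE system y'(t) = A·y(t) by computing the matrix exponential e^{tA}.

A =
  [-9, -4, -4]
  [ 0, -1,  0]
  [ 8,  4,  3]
e^{tA} =
  [-exp(-t) + 2*exp(-5*t), -exp(-t) + exp(-5*t), -exp(-t) + exp(-5*t)]
  [0, exp(-t), 0]
  [2*exp(-t) - 2*exp(-5*t), exp(-t) - exp(-5*t), 2*exp(-t) - exp(-5*t)]

Strategy: write A = P · J · P⁻¹ where J is a Jordan canonical form, so e^{tA} = P · e^{tJ} · P⁻¹, and e^{tJ} can be computed block-by-block.

A has Jordan form
J =
  [-5,  0,  0]
  [ 0, -1,  0]
  [ 0,  0, -1]
(up to reordering of blocks).

Per-block formulas:
  For a 1×1 block at λ = -1: exp(t · [-1]) = [e^(-1t)].
  For a 1×1 block at λ = -5: exp(t · [-5]) = [e^(-5t)].

After assembling e^{tJ} and conjugating by P, we get:

e^{tA} =
  [-exp(-t) + 2*exp(-5*t), -exp(-t) + exp(-5*t), -exp(-t) + exp(-5*t)]
  [0, exp(-t), 0]
  [2*exp(-t) - 2*exp(-5*t), exp(-t) - exp(-5*t), 2*exp(-t) - exp(-5*t)]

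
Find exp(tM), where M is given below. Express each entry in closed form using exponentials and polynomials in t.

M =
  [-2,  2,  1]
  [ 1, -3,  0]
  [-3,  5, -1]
e^{tM} =
  [-t^2*exp(-2*t)/2 + exp(-2*t), 3*t^2*exp(-2*t)/2 + 2*t*exp(-2*t), t^2*exp(-2*t)/2 + t*exp(-2*t)]
  [-t^2*exp(-2*t)/2 + t*exp(-2*t), 3*t^2*exp(-2*t)/2 - t*exp(-2*t) + exp(-2*t), t^2*exp(-2*t)/2]
  [t^2*exp(-2*t) - 3*t*exp(-2*t), -3*t^2*exp(-2*t) + 5*t*exp(-2*t), -t^2*exp(-2*t) + t*exp(-2*t) + exp(-2*t)]

Strategy: write M = P · J · P⁻¹ where J is a Jordan canonical form, so e^{tM} = P · e^{tJ} · P⁻¹, and e^{tJ} can be computed block-by-block.

M has Jordan form
J =
  [-2,  1,  0]
  [ 0, -2,  1]
  [ 0,  0, -2]
(up to reordering of blocks).

Per-block formulas:
  For a 3×3 Jordan block J_3(-2): exp(t · J_3(-2)) = e^(-2t)·(I + t·N + (t^2/2)·N^2), where N is the 3×3 nilpotent shift.

After assembling e^{tJ} and conjugating by P, we get:

e^{tM} =
  [-t^2*exp(-2*t)/2 + exp(-2*t), 3*t^2*exp(-2*t)/2 + 2*t*exp(-2*t), t^2*exp(-2*t)/2 + t*exp(-2*t)]
  [-t^2*exp(-2*t)/2 + t*exp(-2*t), 3*t^2*exp(-2*t)/2 - t*exp(-2*t) + exp(-2*t), t^2*exp(-2*t)/2]
  [t^2*exp(-2*t) - 3*t*exp(-2*t), -3*t^2*exp(-2*t) + 5*t*exp(-2*t), -t^2*exp(-2*t) + t*exp(-2*t) + exp(-2*t)]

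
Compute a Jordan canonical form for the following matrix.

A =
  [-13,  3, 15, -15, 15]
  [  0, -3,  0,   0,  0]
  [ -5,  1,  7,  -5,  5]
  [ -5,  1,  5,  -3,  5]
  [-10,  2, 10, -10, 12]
J_2(-3) ⊕ J_1(2) ⊕ J_1(2) ⊕ J_1(2)

The characteristic polynomial is
  det(x·I − A) = x^5 - 15*x^3 + 10*x^2 + 60*x - 72 = (x - 2)^3*(x + 3)^2

Eigenvalues and multiplicities (the geometric multiplicity of λ is n − rank(A − λI), which equals the number of Jordan blocks for λ):
  λ = -3: algebraic multiplicity = 2, geometric multiplicity = 1
  λ = 2: algebraic multiplicity = 3, geometric multiplicity = 3

Determining the block sizes for each eigenvalue:
  λ = -3: one block (gm = 1), so the single block has size am = 2 → block sizes [2]
  λ = 2: gm = am = 3, so every block has size 1 → block sizes [1, 1, 1]

Assembling the blocks gives a Jordan form
J =
  [-3,  1, 0, 0, 0]
  [ 0, -3, 0, 0, 0]
  [ 0,  0, 2, 0, 0]
  [ 0,  0, 0, 2, 0]
  [ 0,  0, 0, 0, 2]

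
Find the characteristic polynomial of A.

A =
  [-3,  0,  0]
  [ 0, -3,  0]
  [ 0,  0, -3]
x^3 + 9*x^2 + 27*x + 27

Expanding det(x·I − A) (e.g. by cofactor expansion or by noting that A is similar to its Jordan form J, which has the same characteristic polynomial as A) gives
  χ_A(x) = x^3 + 9*x^2 + 27*x + 27
which factors as (x + 3)^3. The eigenvalues (with algebraic multiplicities) are λ = -3 with multiplicity 3.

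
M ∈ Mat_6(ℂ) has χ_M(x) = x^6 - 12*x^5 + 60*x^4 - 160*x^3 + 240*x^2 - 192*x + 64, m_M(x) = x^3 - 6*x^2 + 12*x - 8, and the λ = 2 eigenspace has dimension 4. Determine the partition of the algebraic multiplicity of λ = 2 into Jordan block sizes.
Block sizes for λ = 2: [3, 1, 1, 1]

Step 1 — from the characteristic polynomial, algebraic multiplicity of λ = 2 is 6. From dim ker(M − (2)·I) = 4, there are exactly 4 Jordan blocks for λ = 2.
Step 2 — from the minimal polynomial, the factor (x − 2)^3 tells us the largest block for λ = 2 has size 3.
Step 3 — with total size 6, 4 blocks, and largest block 3, the block sizes (in nonincreasing order) are [3, 1, 1, 1].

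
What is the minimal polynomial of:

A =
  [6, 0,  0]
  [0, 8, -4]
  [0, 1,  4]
x^2 - 12*x + 36

The characteristic polynomial is χ_A(x) = (x - 6)^3, so the eigenvalues are known. The minimal polynomial is
  m_A(x) = Π_λ (x − λ)^{k_λ}
where k_λ is the size of the *largest* Jordan block for λ (equivalently, the smallest k with (A − λI)^k v = 0 for every generalised eigenvector v of λ).

  λ = 6: largest Jordan block has size 2, contributing (x − 6)^2

So m_A(x) = (x - 6)^2 = x^2 - 12*x + 36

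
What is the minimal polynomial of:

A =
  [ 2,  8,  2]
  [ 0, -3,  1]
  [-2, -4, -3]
x^3 + 4*x^2 + 5*x + 2

The characteristic polynomial is χ_A(x) = (x + 1)^2*(x + 2), so the eigenvalues are known. The minimal polynomial is
  m_A(x) = Π_λ (x − λ)^{k_λ}
where k_λ is the size of the *largest* Jordan block for λ (equivalently, the smallest k with (A − λI)^k v = 0 for every generalised eigenvector v of λ).

  λ = -2: largest Jordan block has size 1, contributing (x + 2)
  λ = -1: largest Jordan block has size 2, contributing (x + 1)^2

So m_A(x) = (x + 1)^2*(x + 2) = x^3 + 4*x^2 + 5*x + 2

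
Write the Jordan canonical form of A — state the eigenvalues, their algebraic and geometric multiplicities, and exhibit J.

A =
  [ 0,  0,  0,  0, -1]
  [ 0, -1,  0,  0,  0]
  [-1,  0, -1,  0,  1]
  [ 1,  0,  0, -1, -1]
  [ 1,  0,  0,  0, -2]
J_2(-1) ⊕ J_1(-1) ⊕ J_1(-1) ⊕ J_1(-1)

The characteristic polynomial is
  det(x·I − A) = x^5 + 5*x^4 + 10*x^3 + 10*x^2 + 5*x + 1 = (x + 1)^5

Eigenvalues and multiplicities (the geometric multiplicity of λ is n − rank(A − λI), which equals the number of Jordan blocks for λ):
  λ = -1: algebraic multiplicity = 5, geometric multiplicity = 4

Determining the block sizes for each eigenvalue:
  λ = -1: 4 blocks summing to 5 forces exactly one block of size 2 and the rest size 1 → block sizes [2, 1, 1, 1]

Assembling the blocks gives a Jordan form
J =
  [-1,  1,  0,  0,  0]
  [ 0, -1,  0,  0,  0]
  [ 0,  0, -1,  0,  0]
  [ 0,  0,  0, -1,  0]
  [ 0,  0,  0,  0, -1]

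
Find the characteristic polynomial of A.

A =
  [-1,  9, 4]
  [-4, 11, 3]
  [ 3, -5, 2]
x^3 - 12*x^2 + 48*x - 64

Expanding det(x·I − A) (e.g. by cofactor expansion or by noting that A is similar to its Jordan form J, which has the same characteristic polynomial as A) gives
  χ_A(x) = x^3 - 12*x^2 + 48*x - 64
which factors as (x - 4)^3. The eigenvalues (with algebraic multiplicities) are λ = 4 with multiplicity 3.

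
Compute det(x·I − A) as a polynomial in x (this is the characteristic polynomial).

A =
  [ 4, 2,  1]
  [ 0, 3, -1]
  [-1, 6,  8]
x^3 - 15*x^2 + 75*x - 125

Expanding det(x·I − A) (e.g. by cofactor expansion or by noting that A is similar to its Jordan form J, which has the same characteristic polynomial as A) gives
  χ_A(x) = x^3 - 15*x^2 + 75*x - 125
which factors as (x - 5)^3. The eigenvalues (with algebraic multiplicities) are λ = 5 with multiplicity 3.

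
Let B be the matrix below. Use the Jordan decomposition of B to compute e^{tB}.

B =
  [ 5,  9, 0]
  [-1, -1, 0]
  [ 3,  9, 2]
e^{tB} =
  [3*t*exp(2*t) + exp(2*t), 9*t*exp(2*t), 0]
  [-t*exp(2*t), -3*t*exp(2*t) + exp(2*t), 0]
  [3*t*exp(2*t), 9*t*exp(2*t), exp(2*t)]

Strategy: write B = P · J · P⁻¹ where J is a Jordan canonical form, so e^{tB} = P · e^{tJ} · P⁻¹, and e^{tJ} can be computed block-by-block.

B has Jordan form
J =
  [2, 1, 0]
  [0, 2, 0]
  [0, 0, 2]
(up to reordering of blocks).

Per-block formulas:
  For a 1×1 block at λ = 2: exp(t · [2]) = [e^(2t)].
  For a 2×2 Jordan block J_2(2): exp(t · J_2(2)) = e^(2t)·(I + t·N), where N is the 2×2 nilpotent shift.

After assembling e^{tJ} and conjugating by P, we get:

e^{tB} =
  [3*t*exp(2*t) + exp(2*t), 9*t*exp(2*t), 0]
  [-t*exp(2*t), -3*t*exp(2*t) + exp(2*t), 0]
  [3*t*exp(2*t), 9*t*exp(2*t), exp(2*t)]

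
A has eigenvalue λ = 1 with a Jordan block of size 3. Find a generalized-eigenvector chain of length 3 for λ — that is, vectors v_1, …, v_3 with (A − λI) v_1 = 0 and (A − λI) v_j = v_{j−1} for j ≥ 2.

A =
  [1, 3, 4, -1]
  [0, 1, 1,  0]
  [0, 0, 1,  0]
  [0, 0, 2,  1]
A Jordan chain for λ = 1 of length 3:
v_1 = (1, 0, 0, 0)ᵀ
v_2 = (4, 1, 0, 2)ᵀ
v_3 = (0, 0, 1, 0)ᵀ

Let N = A − (1)·I. We want v_3 with N^3 v_3 = 0 but N^2 v_3 ≠ 0; then v_{j-1} := N · v_j for j = 3, …, 2.

Pick v_3 = (0, 0, 1, 0)ᵀ.
Then v_2 = N · v_3 = (4, 1, 0, 2)ᵀ.
Then v_1 = N · v_2 = (1, 0, 0, 0)ᵀ.

Sanity check: (A − (1)·I) v_1 = (0, 0, 0, 0)ᵀ = 0. ✓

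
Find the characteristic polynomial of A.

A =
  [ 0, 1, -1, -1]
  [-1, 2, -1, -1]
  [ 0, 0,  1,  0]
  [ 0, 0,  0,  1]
x^4 - 4*x^3 + 6*x^2 - 4*x + 1

Expanding det(x·I − A) (e.g. by cofactor expansion or by noting that A is similar to its Jordan form J, which has the same characteristic polynomial as A) gives
  χ_A(x) = x^4 - 4*x^3 + 6*x^2 - 4*x + 1
which factors as (x - 1)^4. The eigenvalues (with algebraic multiplicities) are λ = 1 with multiplicity 4.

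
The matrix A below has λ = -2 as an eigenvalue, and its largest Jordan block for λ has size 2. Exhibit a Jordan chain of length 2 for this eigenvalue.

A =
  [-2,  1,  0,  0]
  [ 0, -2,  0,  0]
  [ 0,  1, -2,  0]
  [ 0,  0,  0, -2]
A Jordan chain for λ = -2 of length 2:
v_1 = (1, 0, 1, 0)ᵀ
v_2 = (0, 1, 0, 0)ᵀ

Let N = A − (-2)·I. We want v_2 with N^2 v_2 = 0 but N^1 v_2 ≠ 0; then v_{j-1} := N · v_j for j = 2, …, 2.

Pick v_2 = (0, 1, 0, 0)ᵀ.
Then v_1 = N · v_2 = (1, 0, 1, 0)ᵀ.

Sanity check: (A − (-2)·I) v_1 = (0, 0, 0, 0)ᵀ = 0. ✓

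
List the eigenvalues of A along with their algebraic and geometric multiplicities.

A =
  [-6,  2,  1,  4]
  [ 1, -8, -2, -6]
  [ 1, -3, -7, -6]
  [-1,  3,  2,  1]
λ = -5: alg = 4, geom = 2

Step 1 — factor the characteristic polynomial to read off the algebraic multiplicities:
  χ_A(x) = (x + 5)^4

Step 2 — compute geometric multiplicities via the rank-nullity identity g(λ) = n − rank(A − λI):
  rank(A − (-5)·I) = 2, so dim ker(A − (-5)·I) = n − 2 = 2

Summary:
  λ = -5: algebraic multiplicity = 4, geometric multiplicity = 2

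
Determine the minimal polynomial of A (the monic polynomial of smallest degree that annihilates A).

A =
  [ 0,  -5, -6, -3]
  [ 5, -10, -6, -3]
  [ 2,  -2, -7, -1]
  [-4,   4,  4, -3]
x^2 + 10*x + 25

The characteristic polynomial is χ_A(x) = (x + 5)^4, so the eigenvalues are known. The minimal polynomial is
  m_A(x) = Π_λ (x − λ)^{k_λ}
where k_λ is the size of the *largest* Jordan block for λ (equivalently, the smallest k with (A − λI)^k v = 0 for every generalised eigenvector v of λ).

  λ = -5: largest Jordan block has size 2, contributing (x + 5)^2

So m_A(x) = (x + 5)^2 = x^2 + 10*x + 25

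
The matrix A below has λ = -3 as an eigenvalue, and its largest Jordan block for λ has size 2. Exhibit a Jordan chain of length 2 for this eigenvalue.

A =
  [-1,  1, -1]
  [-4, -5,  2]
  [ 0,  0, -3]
A Jordan chain for λ = -3 of length 2:
v_1 = (2, -4, 0)ᵀ
v_2 = (1, 0, 0)ᵀ

Let N = A − (-3)·I. We want v_2 with N^2 v_2 = 0 but N^1 v_2 ≠ 0; then v_{j-1} := N · v_j for j = 2, …, 2.

Pick v_2 = (1, 0, 0)ᵀ.
Then v_1 = N · v_2 = (2, -4, 0)ᵀ.

Sanity check: (A − (-3)·I) v_1 = (0, 0, 0)ᵀ = 0. ✓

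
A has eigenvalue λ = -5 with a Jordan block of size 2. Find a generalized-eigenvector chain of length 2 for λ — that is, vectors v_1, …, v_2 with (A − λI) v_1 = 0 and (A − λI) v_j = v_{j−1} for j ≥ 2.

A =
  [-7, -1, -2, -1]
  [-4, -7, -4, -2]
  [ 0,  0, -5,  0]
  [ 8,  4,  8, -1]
A Jordan chain for λ = -5 of length 2:
v_1 = (-2, -4, 0, 8)ᵀ
v_2 = (1, 0, 0, 0)ᵀ

Let N = A − (-5)·I. We want v_2 with N^2 v_2 = 0 but N^1 v_2 ≠ 0; then v_{j-1} := N · v_j for j = 2, …, 2.

Pick v_2 = (1, 0, 0, 0)ᵀ.
Then v_1 = N · v_2 = (-2, -4, 0, 8)ᵀ.

Sanity check: (A − (-5)·I) v_1 = (0, 0, 0, 0)ᵀ = 0. ✓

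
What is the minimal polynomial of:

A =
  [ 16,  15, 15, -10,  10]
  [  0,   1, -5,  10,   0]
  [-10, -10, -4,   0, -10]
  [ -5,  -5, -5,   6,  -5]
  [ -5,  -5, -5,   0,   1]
x^2 - 7*x + 6

The characteristic polynomial is χ_A(x) = (x - 6)^3*(x - 1)^2, so the eigenvalues are known. The minimal polynomial is
  m_A(x) = Π_λ (x − λ)^{k_λ}
where k_λ is the size of the *largest* Jordan block for λ (equivalently, the smallest k with (A − λI)^k v = 0 for every generalised eigenvector v of λ).

  λ = 1: largest Jordan block has size 1, contributing (x − 1)
  λ = 6: largest Jordan block has size 1, contributing (x − 6)

So m_A(x) = (x - 6)*(x - 1) = x^2 - 7*x + 6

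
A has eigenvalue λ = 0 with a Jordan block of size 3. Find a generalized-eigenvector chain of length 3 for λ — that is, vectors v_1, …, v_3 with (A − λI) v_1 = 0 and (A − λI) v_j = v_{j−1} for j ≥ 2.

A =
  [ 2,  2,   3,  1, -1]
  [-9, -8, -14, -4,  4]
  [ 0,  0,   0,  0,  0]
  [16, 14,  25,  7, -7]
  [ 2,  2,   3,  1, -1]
A Jordan chain for λ = 0 of length 3:
v_1 = (0, -2, 0, 4, 0)ᵀ
v_2 = (2, -9, 0, 16, 2)ᵀ
v_3 = (1, 0, 0, 0, 0)ᵀ

Let N = A − (0)·I. We want v_3 with N^3 v_3 = 0 but N^2 v_3 ≠ 0; then v_{j-1} := N · v_j for j = 3, …, 2.

Pick v_3 = (1, 0, 0, 0, 0)ᵀ.
Then v_2 = N · v_3 = (2, -9, 0, 16, 2)ᵀ.
Then v_1 = N · v_2 = (0, -2, 0, 4, 0)ᵀ.

Sanity check: (A − (0)·I) v_1 = (0, 0, 0, 0, 0)ᵀ = 0. ✓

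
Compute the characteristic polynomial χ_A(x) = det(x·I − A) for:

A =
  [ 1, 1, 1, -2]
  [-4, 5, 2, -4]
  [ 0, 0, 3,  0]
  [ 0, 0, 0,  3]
x^4 - 12*x^3 + 54*x^2 - 108*x + 81

Expanding det(x·I − A) (e.g. by cofactor expansion or by noting that A is similar to its Jordan form J, which has the same characteristic polynomial as A) gives
  χ_A(x) = x^4 - 12*x^3 + 54*x^2 - 108*x + 81
which factors as (x - 3)^4. The eigenvalues (with algebraic multiplicities) are λ = 3 with multiplicity 4.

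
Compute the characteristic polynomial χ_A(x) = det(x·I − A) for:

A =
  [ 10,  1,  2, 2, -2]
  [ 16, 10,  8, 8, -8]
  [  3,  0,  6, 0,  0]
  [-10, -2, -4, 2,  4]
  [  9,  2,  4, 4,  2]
x^5 - 30*x^4 + 360*x^3 - 2160*x^2 + 6480*x - 7776

Expanding det(x·I − A) (e.g. by cofactor expansion or by noting that A is similar to its Jordan form J, which has the same characteristic polynomial as A) gives
  χ_A(x) = x^5 - 30*x^4 + 360*x^3 - 2160*x^2 + 6480*x - 7776
which factors as (x - 6)^5. The eigenvalues (with algebraic multiplicities) are λ = 6 with multiplicity 5.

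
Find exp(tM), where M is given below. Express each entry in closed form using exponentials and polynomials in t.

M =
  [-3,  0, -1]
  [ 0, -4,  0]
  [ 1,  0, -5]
e^{tM} =
  [t*exp(-4*t) + exp(-4*t), 0, -t*exp(-4*t)]
  [0, exp(-4*t), 0]
  [t*exp(-4*t), 0, -t*exp(-4*t) + exp(-4*t)]

Strategy: write M = P · J · P⁻¹ where J is a Jordan canonical form, so e^{tM} = P · e^{tJ} · P⁻¹, and e^{tJ} can be computed block-by-block.

M has Jordan form
J =
  [-4,  1,  0]
  [ 0, -4,  0]
  [ 0,  0, -4]
(up to reordering of blocks).

Per-block formulas:
  For a 1×1 block at λ = -4: exp(t · [-4]) = [e^(-4t)].
  For a 2×2 Jordan block J_2(-4): exp(t · J_2(-4)) = e^(-4t)·(I + t·N), where N is the 2×2 nilpotent shift.

After assembling e^{tJ} and conjugating by P, we get:

e^{tM} =
  [t*exp(-4*t) + exp(-4*t), 0, -t*exp(-4*t)]
  [0, exp(-4*t), 0]
  [t*exp(-4*t), 0, -t*exp(-4*t) + exp(-4*t)]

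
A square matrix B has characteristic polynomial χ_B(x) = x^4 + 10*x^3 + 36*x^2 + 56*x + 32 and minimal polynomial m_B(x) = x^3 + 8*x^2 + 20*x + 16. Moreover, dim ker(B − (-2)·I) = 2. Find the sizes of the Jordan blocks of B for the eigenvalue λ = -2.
Block sizes for λ = -2: [2, 1]

Step 1 — from the characteristic polynomial, algebraic multiplicity of λ = -2 is 3. From dim ker(B − (-2)·I) = 2, there are exactly 2 Jordan blocks for λ = -2.
Step 2 — from the minimal polynomial, the factor (x + 2)^2 tells us the largest block for λ = -2 has size 2.
Step 3 — with total size 3, 2 blocks, and largest block 2, the block sizes (in nonincreasing order) are [2, 1].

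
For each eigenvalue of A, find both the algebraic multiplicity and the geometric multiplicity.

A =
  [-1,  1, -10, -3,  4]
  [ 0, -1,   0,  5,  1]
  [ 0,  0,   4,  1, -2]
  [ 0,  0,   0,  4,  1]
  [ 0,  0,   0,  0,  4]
λ = -1: alg = 2, geom = 1; λ = 4: alg = 3, geom = 1

Step 1 — factor the characteristic polynomial to read off the algebraic multiplicities:
  χ_A(x) = (x - 4)^3*(x + 1)^2

Step 2 — compute geometric multiplicities via the rank-nullity identity g(λ) = n − rank(A − λI):
  rank(A − (-1)·I) = 4, so dim ker(A − (-1)·I) = n − 4 = 1
  rank(A − (4)·I) = 4, so dim ker(A − (4)·I) = n − 4 = 1

Summary:
  λ = -1: algebraic multiplicity = 2, geometric multiplicity = 1
  λ = 4: algebraic multiplicity = 3, geometric multiplicity = 1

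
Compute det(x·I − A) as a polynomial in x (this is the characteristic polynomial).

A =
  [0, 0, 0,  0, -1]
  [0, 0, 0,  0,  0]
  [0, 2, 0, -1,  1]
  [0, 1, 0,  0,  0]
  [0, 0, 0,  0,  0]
x^5

Expanding det(x·I − A) (e.g. by cofactor expansion or by noting that A is similar to its Jordan form J, which has the same characteristic polynomial as A) gives
  χ_A(x) = x^5
which factors as x^5. The eigenvalues (with algebraic multiplicities) are λ = 0 with multiplicity 5.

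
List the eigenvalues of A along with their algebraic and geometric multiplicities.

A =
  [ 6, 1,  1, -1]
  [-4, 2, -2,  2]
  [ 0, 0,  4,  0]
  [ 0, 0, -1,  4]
λ = 4: alg = 4, geom = 2

Step 1 — factor the characteristic polynomial to read off the algebraic multiplicities:
  χ_A(x) = (x - 4)^4

Step 2 — compute geometric multiplicities via the rank-nullity identity g(λ) = n − rank(A − λI):
  rank(A − (4)·I) = 2, so dim ker(A − (4)·I) = n − 2 = 2

Summary:
  λ = 4: algebraic multiplicity = 4, geometric multiplicity = 2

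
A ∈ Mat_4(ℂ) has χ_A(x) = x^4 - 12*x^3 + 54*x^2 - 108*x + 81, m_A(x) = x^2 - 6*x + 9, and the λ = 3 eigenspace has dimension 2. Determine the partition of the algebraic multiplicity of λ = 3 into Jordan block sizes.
Block sizes for λ = 3: [2, 2]

Step 1 — from the characteristic polynomial, algebraic multiplicity of λ = 3 is 4. From dim ker(A − (3)·I) = 2, there are exactly 2 Jordan blocks for λ = 3.
Step 2 — from the minimal polynomial, the factor (x − 3)^2 tells us the largest block for λ = 3 has size 2.
Step 3 — with total size 4, 2 blocks, and largest block 2, the block sizes (in nonincreasing order) are [2, 2].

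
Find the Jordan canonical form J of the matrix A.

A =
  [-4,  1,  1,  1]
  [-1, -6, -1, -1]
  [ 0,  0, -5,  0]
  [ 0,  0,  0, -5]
J_2(-5) ⊕ J_1(-5) ⊕ J_1(-5)

The characteristic polynomial is
  det(x·I − A) = x^4 + 20*x^3 + 150*x^2 + 500*x + 625 = (x + 5)^4

Eigenvalues and multiplicities (the geometric multiplicity of λ is n − rank(A − λI), which equals the number of Jordan blocks for λ):
  λ = -5: algebraic multiplicity = 4, geometric multiplicity = 3

Determining the block sizes for each eigenvalue:
  λ = -5: 3 blocks summing to 4 forces exactly one block of size 2 and the rest size 1 → block sizes [2, 1, 1]

Assembling the blocks gives a Jordan form
J =
  [-5,  1,  0,  0]
  [ 0, -5,  0,  0]
  [ 0,  0, -5,  0]
  [ 0,  0,  0, -5]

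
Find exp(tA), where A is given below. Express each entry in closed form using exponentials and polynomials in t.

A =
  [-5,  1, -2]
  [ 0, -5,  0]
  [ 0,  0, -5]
e^{tA} =
  [exp(-5*t), t*exp(-5*t), -2*t*exp(-5*t)]
  [0, exp(-5*t), 0]
  [0, 0, exp(-5*t)]

Strategy: write A = P · J · P⁻¹ where J is a Jordan canonical form, so e^{tA} = P · e^{tJ} · P⁻¹, and e^{tJ} can be computed block-by-block.

A has Jordan form
J =
  [-5,  1,  0]
  [ 0, -5,  0]
  [ 0,  0, -5]
(up to reordering of blocks).

Per-block formulas:
  For a 2×2 Jordan block J_2(-5): exp(t · J_2(-5)) = e^(-5t)·(I + t·N), where N is the 2×2 nilpotent shift.
  For a 1×1 block at λ = -5: exp(t · [-5]) = [e^(-5t)].

After assembling e^{tJ} and conjugating by P, we get:

e^{tA} =
  [exp(-5*t), t*exp(-5*t), -2*t*exp(-5*t)]
  [0, exp(-5*t), 0]
  [0, 0, exp(-5*t)]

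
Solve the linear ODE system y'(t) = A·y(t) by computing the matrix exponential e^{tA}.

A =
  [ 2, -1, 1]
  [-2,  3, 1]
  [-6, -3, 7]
e^{tA} =
  [-2*t*exp(4*t) + exp(4*t), -t*exp(4*t), t*exp(4*t)]
  [-2*t*exp(4*t), -t*exp(4*t) + exp(4*t), t*exp(4*t)]
  [-6*t*exp(4*t), -3*t*exp(4*t), 3*t*exp(4*t) + exp(4*t)]

Strategy: write A = P · J · P⁻¹ where J is a Jordan canonical form, so e^{tA} = P · e^{tJ} · P⁻¹, and e^{tJ} can be computed block-by-block.

A has Jordan form
J =
  [4, 1, 0]
  [0, 4, 0]
  [0, 0, 4]
(up to reordering of blocks).

Per-block formulas:
  For a 1×1 block at λ = 4: exp(t · [4]) = [e^(4t)].
  For a 2×2 Jordan block J_2(4): exp(t · J_2(4)) = e^(4t)·(I + t·N), where N is the 2×2 nilpotent shift.

After assembling e^{tJ} and conjugating by P, we get:

e^{tA} =
  [-2*t*exp(4*t) + exp(4*t), -t*exp(4*t), t*exp(4*t)]
  [-2*t*exp(4*t), -t*exp(4*t) + exp(4*t), t*exp(4*t)]
  [-6*t*exp(4*t), -3*t*exp(4*t), 3*t*exp(4*t) + exp(4*t)]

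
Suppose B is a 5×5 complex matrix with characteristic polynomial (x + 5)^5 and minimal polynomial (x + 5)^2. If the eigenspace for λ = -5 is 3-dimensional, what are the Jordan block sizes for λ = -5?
Block sizes for λ = -5: [2, 2, 1]

Step 1 — from the characteristic polynomial, algebraic multiplicity of λ = -5 is 5. From dim ker(B − (-5)·I) = 3, there are exactly 3 Jordan blocks for λ = -5.
Step 2 — from the minimal polynomial, the factor (x + 5)^2 tells us the largest block for λ = -5 has size 2.
Step 3 — with total size 5, 3 blocks, and largest block 2, the block sizes (in nonincreasing order) are [2, 2, 1].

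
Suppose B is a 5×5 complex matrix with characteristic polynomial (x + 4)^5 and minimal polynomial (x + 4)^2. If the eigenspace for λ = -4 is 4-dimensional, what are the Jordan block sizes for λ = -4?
Block sizes for λ = -4: [2, 1, 1, 1]

Step 1 — from the characteristic polynomial, algebraic multiplicity of λ = -4 is 5. From dim ker(B − (-4)·I) = 4, there are exactly 4 Jordan blocks for λ = -4.
Step 2 — from the minimal polynomial, the factor (x + 4)^2 tells us the largest block for λ = -4 has size 2.
Step 3 — with total size 5, 4 blocks, and largest block 2, the block sizes (in nonincreasing order) are [2, 1, 1, 1].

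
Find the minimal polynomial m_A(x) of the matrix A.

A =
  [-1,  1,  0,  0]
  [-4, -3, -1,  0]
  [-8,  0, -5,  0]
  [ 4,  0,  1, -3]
x^3 + 9*x^2 + 27*x + 27

The characteristic polynomial is χ_A(x) = (x + 3)^4, so the eigenvalues are known. The minimal polynomial is
  m_A(x) = Π_λ (x − λ)^{k_λ}
where k_λ is the size of the *largest* Jordan block for λ (equivalently, the smallest k with (A − λI)^k v = 0 for every generalised eigenvector v of λ).

  λ = -3: largest Jordan block has size 3, contributing (x + 3)^3

So m_A(x) = (x + 3)^3 = x^3 + 9*x^2 + 27*x + 27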